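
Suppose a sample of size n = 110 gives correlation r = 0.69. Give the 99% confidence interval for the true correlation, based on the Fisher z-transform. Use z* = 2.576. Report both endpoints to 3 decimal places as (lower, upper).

(0.536, 0.799)

Fisher z: z_r = atanh(r) = ½·ln((1+0.69)/(1−0.69)) = 0.847956
SE(z) = 1/√(n−3) = 1/√107 = 0.096674
99% ⇒ z* = 2.576; margin = 2.576·0.096674 = 0.249032
CI on z-scale: (0.598924, 1.096988)
Back-transform: tanh(0.598924) = 0.536283, tanh(1.096988) = 0.799414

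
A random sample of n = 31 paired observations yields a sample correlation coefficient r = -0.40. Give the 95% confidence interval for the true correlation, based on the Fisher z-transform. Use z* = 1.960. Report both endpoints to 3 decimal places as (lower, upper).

Fisher z: z_r = atanh(r) = ½·ln((1+(-0.40))/(1−(-0.40))) = -0.423649
SE(z) = 1/√(n−3) = 1/√28 = 0.188982
95% ⇒ z* = 1.960; margin = 1.960·0.188982 = 0.370405
CI on z-scale: (-0.794054, -0.053244)
Back-transform: tanh(-0.794054) = -0.660699, tanh(-0.053244) = -0.053194

(-0.661, -0.053)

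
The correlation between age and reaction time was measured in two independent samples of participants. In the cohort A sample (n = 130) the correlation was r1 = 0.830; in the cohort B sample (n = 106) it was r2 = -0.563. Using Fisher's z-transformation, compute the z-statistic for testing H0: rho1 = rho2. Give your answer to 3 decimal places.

Fisher z-transforms: z1 = atanh(0.830) = 1.188136, z2 = atanh(-0.563) = -0.637215; difference d = 1.825351
Var(d) = 1/127 + 1/103 = 0.0078740 + 0.0097087 = 0.0175827
z = d/√Var(d) = 1.825351 / √0.0175827 = 1.825351 / 0.132600 = 13.766

13.766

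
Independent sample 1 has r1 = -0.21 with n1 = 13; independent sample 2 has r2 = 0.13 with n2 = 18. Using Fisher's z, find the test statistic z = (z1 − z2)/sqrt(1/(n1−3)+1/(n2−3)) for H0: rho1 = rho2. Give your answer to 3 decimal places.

z1 = atanh(-0.21) = -0.213171,  z2 = atanh(0.13) = 0.130740
SE = √(1/(n1−3) + 1/(n2−3)) = √(1/10 + 1/15) = √(0.1000000 + 0.0666667) = √0.1666667 = 0.408248
z = (z1 − z2)/SE = (-0.213171 − 0.130740) / 0.408248 = -0.343911 / 0.408248 = -0.842

-0.842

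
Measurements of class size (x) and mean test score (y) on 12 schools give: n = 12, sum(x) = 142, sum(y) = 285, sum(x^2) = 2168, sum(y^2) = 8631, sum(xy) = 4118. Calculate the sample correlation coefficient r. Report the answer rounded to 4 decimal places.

S_xy = nΣxy − ΣxΣy = 12·4118 − 142·285 = 49416 − 40470 = 8946
S_xx = nΣx² − (Σx)² = 12·2168 − 142² = 26016 − 20164 = 5852
S_yy = nΣy² − (Σy)² = 12·8631 − 285² = 103572 − 81225 = 22347
r = S_xy / √(S_xx·S_yy) = 8946 / √(5852·22347) = 8946 / √130774644 = 8946 / 11435.6742 = 0.7823

0.7823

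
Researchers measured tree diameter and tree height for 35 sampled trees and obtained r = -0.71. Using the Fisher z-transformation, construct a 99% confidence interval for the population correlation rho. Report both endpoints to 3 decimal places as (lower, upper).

(-0.872, -0.407)

Fisher z: z_r = atanh(r) = ½·ln((1+(-0.71))/(1−(-0.71))) = -0.887184
SE(z) = 1/√(n−3) = 1/√32 = 0.176777
99% ⇒ z* = 2.576; margin = 2.576·0.176777 = 0.455378
CI on z-scale: (-1.342562, -0.431806)
Back-transform: tanh(-1.342562) = -0.872286, tanh(-0.431806) = -0.406830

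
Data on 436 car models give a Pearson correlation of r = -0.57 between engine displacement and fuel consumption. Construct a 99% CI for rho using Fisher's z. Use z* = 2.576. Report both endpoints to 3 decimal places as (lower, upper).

(-0.648, -0.481)

Fisher z: z_r = atanh(r) = ½·ln((1+(-0.57))/(1−(-0.57))) = -0.647523
SE(z) = 1/√(n−3) = 1/√433 = 0.048057
99% ⇒ z* = 2.576; margin = 2.576·0.048057 = 0.123795
CI on z-scale: (-0.771318, -0.523728)
Back-transform: tanh(-0.771318) = -0.647695, tanh(-0.523728) = -0.480572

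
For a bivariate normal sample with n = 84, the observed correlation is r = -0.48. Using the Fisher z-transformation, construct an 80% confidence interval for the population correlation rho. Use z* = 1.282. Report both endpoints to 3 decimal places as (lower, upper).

Fisher z: z_r = atanh(r) = ½·ln((1+(-0.48))/(1−(-0.48))) = -0.522984
SE(z) = 1/√(n−3) = 1/√81 = 0.111111
80% ⇒ z* = 1.282; margin = 1.282·0.111111 = 0.142444
CI on z-scale: (-0.665428, -0.380540)
Back-transform: tanh(-0.665428) = -0.581964, tanh(-0.380540) = -0.363176

(-0.582, -0.363)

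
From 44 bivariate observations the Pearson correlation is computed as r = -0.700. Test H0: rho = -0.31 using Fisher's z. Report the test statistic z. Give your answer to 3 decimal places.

-3.501

Fisher z: atanh(-0.700) = -0.867301, atanh(-0.31) = -0.320545
z = (z_r − z_0)·√(n−3) = (-0.867301 − (-0.320545))·√41 = -0.546756 · 6.403124 = -3.501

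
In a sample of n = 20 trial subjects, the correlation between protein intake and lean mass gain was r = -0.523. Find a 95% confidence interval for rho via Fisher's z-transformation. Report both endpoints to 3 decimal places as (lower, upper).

(-0.784, -0.105)

z_r = atanh(-0.523) = -0.580460;  SE = 1/√(n−3) = 1/√17 = 0.242536
z-limits: -0.580460 ± 1.960·0.242536 = -0.580460 ± 0.475371 = [-1.055831, -0.105089]
ρ-limits: (tanh -1.055831, tanh -0.105089) = (-0.784, -0.105)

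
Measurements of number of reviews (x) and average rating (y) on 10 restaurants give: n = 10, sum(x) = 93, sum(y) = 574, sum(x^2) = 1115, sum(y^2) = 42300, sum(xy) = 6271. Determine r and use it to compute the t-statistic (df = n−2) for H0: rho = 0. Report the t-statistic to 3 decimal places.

Numerator: nΣxy − (Σx)(Σy) = 10·6271 − (93)(574) = 9328
Denominator: √[(nΣx²−(Σx)²)(nΣy²−(Σy)²)]
  nΣx²−(Σx)² = 10·1115 − 8649 = 2501;  nΣy²−(Σy)² = 10·42300 − 329476 = 93524
  √(2501·93524) = √233903524 = 15293.9048
r = 9328 / 15293.9048 = 0.6099
t = r·√(n−2)/√(1−r²) = 0.6099·√8 / √(1−0.371978) = 1.725058 / 0.792478 = 2.177

2.177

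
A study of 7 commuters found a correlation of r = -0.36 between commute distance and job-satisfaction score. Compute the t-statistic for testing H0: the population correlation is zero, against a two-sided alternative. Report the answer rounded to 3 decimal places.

-0.863

t = r·√(n−2) / √(1−r²) with r = -0.36, n = 7
  = -0.36·√5 / √(1 − 0.1296)
  = -0.36·2.236068 / 0.932952
  = -0.804984 / 0.932952 = -0.863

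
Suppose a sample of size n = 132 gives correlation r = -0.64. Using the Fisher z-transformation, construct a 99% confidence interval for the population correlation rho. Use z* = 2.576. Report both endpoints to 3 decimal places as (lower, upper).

(-0.755, -0.486)

Fisher z: z_r = atanh(r) = ½·ln((1+(-0.64))/(1−(-0.64))) = -0.758174
SE(z) = 1/√(n−3) = 1/√129 = 0.088045
99% ⇒ z* = 2.576; margin = 2.576·0.088045 = 0.226804
CI on z-scale: (-0.984978, -0.531370)
Back-transform: tanh(-0.984978) = -0.755213, tanh(-0.531370) = -0.486428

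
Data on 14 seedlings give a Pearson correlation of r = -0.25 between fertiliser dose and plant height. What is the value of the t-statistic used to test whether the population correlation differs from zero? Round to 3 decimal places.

-0.894

1 − r² = 1 − 0.0625 = 0.9375;  √(1−r²) = 0.968246
√(n−2) = √12 = 3.464102
t = r·√(n−2)/√(1−r²) = -0.25 · 3.464102 / 0.968246 = -0.894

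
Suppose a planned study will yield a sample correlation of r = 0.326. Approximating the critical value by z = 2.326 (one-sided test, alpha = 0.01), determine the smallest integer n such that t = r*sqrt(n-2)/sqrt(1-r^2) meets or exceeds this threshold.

48

Need r·√(n−2)/√(1−r²) ≥ 2.326
√(n−2) ≥ 2.326·√(1−0.106276) / 0.326 = 2.326·0.945370 / 0.326 = 6.7452
n−2 ≥ 45.4977  ⇒  n ≥ 47.4977
Smallest integer n = 48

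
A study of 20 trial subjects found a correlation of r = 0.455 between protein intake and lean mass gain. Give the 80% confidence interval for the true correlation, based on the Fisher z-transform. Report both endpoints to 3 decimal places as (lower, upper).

Fisher z: z_r = atanh(r) = ½·ln((1+0.455)/(1−0.455)) = 0.490988
SE(z) = 1/√(n−3) = 1/√17 = 0.242536
80% ⇒ z* = 1.282; margin = 1.282·0.242536 = 0.310931
CI on z-scale: (0.180057, 0.801919)
Back-transform: tanh(0.180057) = 0.178136, tanh(0.801919) = 0.665108

(0.178, 0.665)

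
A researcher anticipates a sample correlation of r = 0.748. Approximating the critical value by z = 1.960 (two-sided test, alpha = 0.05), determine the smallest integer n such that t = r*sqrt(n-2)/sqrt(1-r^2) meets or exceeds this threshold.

6

Need r·√(n−2)/√(1−r²) ≥ 1.960
√(n−2) ≥ 1.960·√(1−0.559504) / 0.748 = 1.960·0.663699 / 0.748 = 1.7391
n−2 ≥ 3.0245  ⇒  n ≥ 5.0245
Smallest integer n = 6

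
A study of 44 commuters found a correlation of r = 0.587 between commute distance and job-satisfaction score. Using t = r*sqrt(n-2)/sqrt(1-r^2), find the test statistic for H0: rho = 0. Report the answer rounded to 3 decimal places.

1 − r² = 1 − 0.344569 = 0.655431;  √(1−r²) = 0.809587
√(n−2) = √42 = 6.480741
t = r·√(n−2)/√(1−r²) = 0.587 · 6.480741 / 0.809587 = 4.699

4.699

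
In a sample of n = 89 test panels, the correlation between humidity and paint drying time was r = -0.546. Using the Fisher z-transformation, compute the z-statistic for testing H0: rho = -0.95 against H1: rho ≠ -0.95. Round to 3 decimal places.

Fisher z: atanh(-0.546) = -0.612665, atanh(-0.95) = -1.831781
z = (z_r − z_0)·√(n−3) = (-0.612665 − (-1.831781))·√86 = 1.219116 · 9.273618 = 11.306

11.306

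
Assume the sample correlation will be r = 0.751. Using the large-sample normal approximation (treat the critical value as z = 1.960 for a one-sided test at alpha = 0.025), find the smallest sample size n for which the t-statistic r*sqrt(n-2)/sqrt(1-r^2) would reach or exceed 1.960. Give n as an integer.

5

Need r·√(n−2)/√(1−r²) ≥ 1.960
√(n−2) ≥ 1.960·√(1−0.564001) / 0.751 = 1.960·0.660302 / 0.751 = 1.7233
n−2 ≥ 2.9698  ⇒  n ≥ 4.9698
Smallest integer n = 5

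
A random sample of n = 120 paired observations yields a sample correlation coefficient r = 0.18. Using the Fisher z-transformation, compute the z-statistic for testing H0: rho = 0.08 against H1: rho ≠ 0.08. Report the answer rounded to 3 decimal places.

1.101

Fisher z: atanh(0.18) = 0.181983, atanh(0.08) = 0.080171
z = (z_r − z_0)·√(n−3) = (0.181983 − 0.080171)·√117 = 0.101812 · 10.816654 = 1.101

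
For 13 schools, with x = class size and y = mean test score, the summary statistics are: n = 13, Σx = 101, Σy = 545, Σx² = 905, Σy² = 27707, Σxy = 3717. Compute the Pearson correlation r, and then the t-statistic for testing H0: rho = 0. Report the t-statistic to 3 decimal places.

Numerator: nΣxy − (Σx)(Σy) = 13·3717 − (101)(545) = -6724
Denominator: √[(nΣx²−(Σx)²)(nΣy²−(Σy)²)]
  nΣx²−(Σx)² = 13·905 − 10201 = 1564;  nΣy²−(Σy)² = 13·27707 − 297025 = 63166
  √(1564·63166) = √98791624 = 9939.3976
r = -6724 / 9939.3976 = -0.6765
t = r·√(n−2)/√(1−r²) = -0.6765·√11 / √(1−0.457652) = -2.243697 / 0.736443 = -3.047

-3.047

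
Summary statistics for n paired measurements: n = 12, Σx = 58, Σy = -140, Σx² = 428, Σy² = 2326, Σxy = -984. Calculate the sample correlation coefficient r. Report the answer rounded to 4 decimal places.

-0.9610

S_xy = nΣxy − ΣxΣy = 12·(-984) − 58·(-140) = -11808 − (-8120) = -3688
S_xx = nΣx² − (Σx)² = 12·428 − 58² = 5136 − 3364 = 1772
S_yy = nΣy² − (Σy)² = 12·2326 − (-140)² = 27912 − 19600 = 8312
r = S_xy / √(S_xx·S_yy) = -3688 / √(1772·8312) = -3688 / √14728864 = -3688 / 3837.8202 = -0.9610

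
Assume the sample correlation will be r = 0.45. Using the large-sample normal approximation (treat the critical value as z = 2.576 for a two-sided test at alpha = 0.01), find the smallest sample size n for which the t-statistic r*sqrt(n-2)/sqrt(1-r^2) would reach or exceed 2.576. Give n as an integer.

29

r√(n−2)/√(1−r²) ≥ 2.576  ⇔  n−2 ≥ (2.576)²·(1−r²)/r²
(1−r²)/r² = (1−0.2025)/0.2025 = 3.9383
n ≥ 2 + 6.635776·3.9383 = 2 + 26.1337 = 28.1337
⌈28.1337⌉ = 29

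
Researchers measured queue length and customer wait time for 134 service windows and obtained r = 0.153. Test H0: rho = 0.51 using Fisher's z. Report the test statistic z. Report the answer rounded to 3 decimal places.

-4.676

z_r = atanh(0.153) = 0.154211,  z_0 = atanh(0.51) = 0.562730
SE = 1/√(n−3) = 1/√131 = 0.087370
z = (z_r − z_0)/SE = (0.154211 − 0.562730) / 0.087370 = -0.408519 / 0.087370 = -4.676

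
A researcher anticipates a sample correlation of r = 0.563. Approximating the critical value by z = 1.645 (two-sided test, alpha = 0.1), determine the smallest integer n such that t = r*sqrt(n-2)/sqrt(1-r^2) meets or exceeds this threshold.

8

r√(n−2)/√(1−r²) ≥ 1.645  ⇔  n−2 ≥ (1.645)²·(1−r²)/r²
(1−r²)/r² = (1−0.316969)/0.316969 = 2.1549
n ≥ 2 + 2.706025·2.1549 = 2 + 5.8312 = 7.8312
⌈7.8312⌉ = 8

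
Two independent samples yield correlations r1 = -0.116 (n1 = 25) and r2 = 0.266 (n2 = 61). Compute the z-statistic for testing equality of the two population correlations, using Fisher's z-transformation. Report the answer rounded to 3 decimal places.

-1.554

Fisher z-transforms: z1 = atanh(-0.116) = -0.116525, z2 = atanh(0.266) = 0.272554; difference d = -0.389079
Var(d) = 1/22 + 1/58 = 0.0454545 + 0.0172414 = 0.0626959
z = d/√Var(d) = -0.389079 / √0.0626959 = -0.389079 / 0.250391 = -1.554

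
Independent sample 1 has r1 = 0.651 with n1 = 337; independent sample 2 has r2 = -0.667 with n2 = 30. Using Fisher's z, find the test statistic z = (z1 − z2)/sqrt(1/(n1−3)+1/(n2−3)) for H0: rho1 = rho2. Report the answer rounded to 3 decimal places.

7.909

z1 = atanh(0.651) = 0.777032,  z2 = atanh(-0.667) = -0.805319
SE = √(1/(n1−3) + 1/(n2−3)) = √(1/334 + 1/27) = √(0.0029940 + 0.0370370) = √0.0400310 = 0.200077
z = (z1 − z2)/SE = (0.777032 − (-0.805319)) / 0.200077 = 1.582351 / 0.200077 = 7.909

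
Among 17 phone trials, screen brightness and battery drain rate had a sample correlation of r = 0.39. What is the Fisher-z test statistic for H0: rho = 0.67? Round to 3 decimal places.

z_r = atanh(0.39) = 0.411800,  z_0 = atanh(0.67) = 0.810743
SE = 1/√(n−3) = 1/√14 = 0.267261
z = (z_r − z_0)/SE = (0.411800 − 0.810743) / 0.267261 = -0.398943 / 0.267261 = -1.493

-1.493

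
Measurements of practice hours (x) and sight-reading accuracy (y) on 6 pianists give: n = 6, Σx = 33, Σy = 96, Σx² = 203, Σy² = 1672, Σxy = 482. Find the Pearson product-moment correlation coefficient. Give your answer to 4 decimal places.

-0.8507

Numerator: nΣxy − (Σx)(Σy) = 6·482 − (33)(96) = -276
Denominator: √[(nΣx²−(Σx)²)(nΣy²−(Σy)²)]
  nΣx²−(Σx)² = 6·203 − 1089 = 129;  nΣy²−(Σy)² = 6·1672 − 9216 = 816
  √(129·816) = √105264 = 324.4441
r = -276 / 324.4441 = -0.8507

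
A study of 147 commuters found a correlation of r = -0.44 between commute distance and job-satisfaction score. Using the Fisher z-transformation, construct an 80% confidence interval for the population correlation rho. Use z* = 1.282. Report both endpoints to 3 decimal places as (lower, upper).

z_r = atanh(-0.44) = -0.472231;  SE = 1/√(n−3) = 1/√144 = 0.083333
z-limits: -0.472231 ± 1.282·0.083333 = -0.472231 ± 0.106833 = [-0.579064, -0.365398]
ρ-limits: (tanh -0.579064, tanh -0.365398) = (-0.522, -0.350)

(-0.522, -0.350)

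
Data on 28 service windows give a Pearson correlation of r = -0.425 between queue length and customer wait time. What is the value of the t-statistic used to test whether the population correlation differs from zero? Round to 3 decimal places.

-2.394

t = r·√(n−2) / √(1−r²) with r = -0.425, n = 28
  = -0.425·√26 / √(1 − 0.180625)
  = -0.425·5.099020 / 0.905193
  = -2.167083 / 0.905193 = -2.394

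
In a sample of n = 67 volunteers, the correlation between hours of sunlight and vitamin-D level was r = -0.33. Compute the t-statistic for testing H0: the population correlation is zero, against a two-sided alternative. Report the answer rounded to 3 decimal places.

-2.818

1 − r² = 1 − 0.1089 = 0.8911;  √(1−r²) = 0.943981
√(n−2) = √65 = 8.062258
t = r·√(n−2)/√(1−r²) = -0.33 · 8.062258 / 0.943981 = -2.818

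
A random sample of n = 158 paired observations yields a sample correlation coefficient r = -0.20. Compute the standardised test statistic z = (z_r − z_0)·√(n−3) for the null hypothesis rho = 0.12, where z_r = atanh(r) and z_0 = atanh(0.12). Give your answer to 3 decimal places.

z_r = atanh(-0.20) = -0.202733,  z_0 = atanh(0.12) = 0.120581
SE = 1/√(n−3) = 1/√155 = 0.080322
z = (z_r − z_0)/SE = (-0.202733 − 0.120581) / 0.080322 = -0.323314 / 0.080322 = -4.025

-4.025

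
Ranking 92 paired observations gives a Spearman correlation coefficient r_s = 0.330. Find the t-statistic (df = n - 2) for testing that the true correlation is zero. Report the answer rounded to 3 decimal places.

1 − r_s² = 1 − 0.108900 = 0.891100;  √(1−r_s²) = 0.943981
√(n−2) = √90 = 9.486833
t = r_s·√(n−2)/√(1−r_s²) = 0.330 · 9.486833 / 0.943981 = 3.316

3.316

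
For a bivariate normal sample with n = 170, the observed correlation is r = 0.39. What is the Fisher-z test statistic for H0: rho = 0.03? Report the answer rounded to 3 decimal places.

z_r = atanh(0.39) = 0.411800,  z_0 = atanh(0.03) = 0.030009
SE = 1/√(n−3) = 1/√167 = 0.077382
z = (z_r − z_0)/SE = (0.411800 − 0.030009) / 0.077382 = 0.381791 / 0.077382 = 4.934

4.934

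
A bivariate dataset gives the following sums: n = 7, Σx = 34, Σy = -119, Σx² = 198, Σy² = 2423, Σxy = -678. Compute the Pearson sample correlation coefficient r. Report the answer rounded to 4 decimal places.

Numerator: nΣxy − (Σx)(Σy) = 7·(-678) − (34)(-119) = -700
Denominator: √[(nΣx²−(Σx)²)(nΣy²−(Σy)²)]
  nΣx²−(Σx)² = 7·198 − 1156 = 230;  nΣy²−(Σy)² = 7·2423 − 14161 = 2800
  √(230·2800) = √644000 = 802.4961
r = -700 / 802.4961 = -0.8723

-0.8723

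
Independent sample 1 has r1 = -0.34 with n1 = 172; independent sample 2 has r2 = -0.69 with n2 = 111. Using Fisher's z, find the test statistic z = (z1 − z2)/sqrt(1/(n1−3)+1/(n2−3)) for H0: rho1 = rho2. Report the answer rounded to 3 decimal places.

4.009

z1 = atanh(-0.34) = -0.354093,  z2 = atanh(-0.69) = -0.847956
SE = √(1/(n1−3) + 1/(n2−3)) = √(1/169 + 1/108) = √(0.0059172 + 0.0092593) = √0.0151765 = 0.123193
z = (z1 − z2)/SE = (-0.354093 − (-0.847956)) / 0.123193 = 0.493863 / 0.123193 = 4.009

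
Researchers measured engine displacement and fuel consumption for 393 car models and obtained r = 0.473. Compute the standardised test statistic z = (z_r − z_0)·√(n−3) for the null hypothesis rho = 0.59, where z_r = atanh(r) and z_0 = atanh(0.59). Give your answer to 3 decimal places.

Fisher z: atanh(0.473) = 0.513928, atanh(0.59) = 0.677666
z = (z_r − z_0)·√(n−3) = (0.513928 − 0.677666)·√390 = -0.163738 · 19.748418 = -3.234

-3.234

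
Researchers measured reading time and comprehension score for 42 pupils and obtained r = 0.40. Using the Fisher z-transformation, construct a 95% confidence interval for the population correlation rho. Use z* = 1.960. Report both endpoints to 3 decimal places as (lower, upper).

(0.109, 0.628)

z_r = atanh(0.40) = 0.423649;  SE = 1/√(n−3) = 1/√39 = 0.160128
z-limits: 0.423649 ± 1.960·0.160128 = 0.423649 ± 0.313851 = [0.109798, 0.737500]
ρ-limits: (tanh 0.109798, tanh 0.737500) = (0.109, 0.628)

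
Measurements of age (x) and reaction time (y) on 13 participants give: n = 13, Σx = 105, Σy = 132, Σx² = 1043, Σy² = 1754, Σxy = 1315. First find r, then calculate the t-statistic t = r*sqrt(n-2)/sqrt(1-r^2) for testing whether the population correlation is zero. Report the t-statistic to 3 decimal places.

6.033

Numerator: nΣxy − (Σx)(Σy) = 13·1315 − (105)(132) = 3235
Denominator: √[(nΣx²−(Σx)²)(nΣy²−(Σy)²)]
  nΣx²−(Σx)² = 13·1043 − 11025 = 2534;  nΣy²−(Σy)² = 13·1754 − 17424 = 5378
  √(2534·5378) = √13627852 = 3691.5921
r = 3235 / 3691.5921 = 0.8763
t = r·√(n−2)/√(1−r²) = 0.8763·√11 / √(1−0.767902) = 2.906358 / 0.481766 = 6.033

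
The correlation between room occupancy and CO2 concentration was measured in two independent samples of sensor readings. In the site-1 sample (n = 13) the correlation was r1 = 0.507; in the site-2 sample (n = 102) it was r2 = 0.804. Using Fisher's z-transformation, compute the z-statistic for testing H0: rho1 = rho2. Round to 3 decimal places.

z1 = atanh(0.507) = 0.558684,  z2 = atanh(0.804) = 1.109824
SE = √(1/(n1−3) + 1/(n2−3)) = √(1/10 + 1/99) = √(0.1000000 + 0.0101010) = √0.1101010 = 0.331815
z = (z1 − z2)/SE = (0.558684 − 1.109824) / 0.331815 = -0.551140 / 0.331815 = -1.661

-1.661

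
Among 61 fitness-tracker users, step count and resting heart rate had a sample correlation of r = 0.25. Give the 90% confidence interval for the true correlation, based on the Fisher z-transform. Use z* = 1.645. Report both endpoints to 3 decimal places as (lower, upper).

(0.039, 0.439)

z_r = atanh(0.25) = 0.255413;  SE = 1/√(n−3) = 1/√58 = 0.131306
z-limits: 0.255413 ± 1.645·0.131306 = 0.255413 ± 0.215998 = [0.039415, 0.471411]
ρ-limits: (tanh 0.039415, tanh 0.471411) = (0.039, 0.439)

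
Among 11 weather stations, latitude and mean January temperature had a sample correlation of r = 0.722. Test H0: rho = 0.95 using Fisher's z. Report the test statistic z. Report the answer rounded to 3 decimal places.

Fisher z: atanh(0.722) = 0.911810, atanh(0.95) = 1.831781
z = (z_r − z_0)·√(n−3) = (0.911810 − 1.831781)·√8 = -0.919971 · 2.828427 = -2.602

-2.602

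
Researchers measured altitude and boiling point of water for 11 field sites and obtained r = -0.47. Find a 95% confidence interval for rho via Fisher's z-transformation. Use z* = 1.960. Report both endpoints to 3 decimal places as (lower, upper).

(-0.835, 0.181)

z_r = atanh(-0.47) = -0.510070;  SE = 1/√(n−3) = 1/√8 = 0.353553
z-limits: -0.510070 ± 1.960·0.353553 = -0.510070 ± 0.692964 = [-1.203034, 0.182894]
ρ-limits: (tanh -1.203034, tanh 0.182894) = (-0.835, 0.181)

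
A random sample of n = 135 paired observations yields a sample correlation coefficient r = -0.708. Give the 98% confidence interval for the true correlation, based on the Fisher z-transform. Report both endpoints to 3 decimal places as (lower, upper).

(-0.795, -0.592)

z_r = atanh(-0.708) = -0.883162;  SE = 1/√(n−3) = 1/√132 = 0.087039
z-limits: -0.883162 ± 2.326·0.087039 = -0.883162 ± 0.202453 = [-1.085615, -0.680709]
ρ-limits: (tanh -1.085615, tanh -0.680709) = (-0.795, -0.592)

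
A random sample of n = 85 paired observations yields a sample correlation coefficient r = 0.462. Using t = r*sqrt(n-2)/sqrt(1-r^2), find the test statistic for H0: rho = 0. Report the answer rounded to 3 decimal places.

4.746

1 − r² = 1 − 0.213444 = 0.786556;  √(1−r²) = 0.886880
√(n−2) = √83 = 9.110434
t = r·√(n−2)/√(1−r²) = 0.462 · 9.110434 / 0.886880 = 4.746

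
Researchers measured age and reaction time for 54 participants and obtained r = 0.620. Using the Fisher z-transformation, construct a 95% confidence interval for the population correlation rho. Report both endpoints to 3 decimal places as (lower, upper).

z_r = atanh(0.620) = 0.725005;  SE = 1/√(n−3) = 1/√51 = 0.140028
z-limits: 0.725005 ± 1.960·0.140028 = 0.725005 ± 0.274455 = [0.450550, 0.999460]
ρ-limits: (tanh 0.450550, tanh 0.999460) = (0.422, 0.761)

(0.422, 0.761)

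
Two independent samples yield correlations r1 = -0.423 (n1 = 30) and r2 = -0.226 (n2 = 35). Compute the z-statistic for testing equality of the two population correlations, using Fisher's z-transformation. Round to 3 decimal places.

-0.847

Fisher z-transforms: z1 = atanh(-0.423) = -0.451340, z2 = atanh(-0.226) = -0.229970; difference d = -0.221370
Var(d) = 1/27 + 1/32 = 0.0370370 + 0.0312500 = 0.0682870
z = d/√Var(d) = -0.221370 / √0.0682870 = -0.221370 / 0.261318 = -0.847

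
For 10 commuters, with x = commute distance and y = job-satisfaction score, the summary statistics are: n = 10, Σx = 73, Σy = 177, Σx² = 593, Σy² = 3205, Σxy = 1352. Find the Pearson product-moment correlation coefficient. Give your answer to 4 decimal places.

S_xy = nΣxy − ΣxΣy = 10·1352 − 73·177 = 13520 − 12921 = 599
S_xx = nΣx² − (Σx)² = 10·593 − 73² = 5930 − 5329 = 601
S_yy = nΣy² − (Σy)² = 10·3205 − 177² = 32050 − 31329 = 721
r = S_xy / √(S_xx·S_yy) = 599 / √(601·721) = 599 / √433321 = 599 / 658.2712 = 0.9100

0.9100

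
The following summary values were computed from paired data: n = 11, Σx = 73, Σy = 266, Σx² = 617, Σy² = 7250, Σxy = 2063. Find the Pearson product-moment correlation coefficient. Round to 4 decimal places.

0.9044

Numerator: nΣxy − (Σx)(Σy) = 11·2063 − (73)(266) = 3275
Denominator: √[(nΣx²−(Σx)²)(nΣy²−(Σy)²)]
  nΣx²−(Σx)² = 11·617 − 5329 = 1458;  nΣy²−(Σy)² = 11·7250 − 70756 = 8994
  √(1458·8994) = √13113252 = 3621.2224
r = 3275 / 3621.2224 = 0.9044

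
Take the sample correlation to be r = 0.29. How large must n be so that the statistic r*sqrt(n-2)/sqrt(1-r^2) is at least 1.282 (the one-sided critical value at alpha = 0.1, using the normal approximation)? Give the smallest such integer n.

r√(n−2)/√(1−r²) ≥ 1.282  ⇔  n−2 ≥ (1.282)²·(1−r²)/r²
(1−r²)/r² = (1−0.0841)/0.0841 = 10.8906
n ≥ 2 + 1.643524·10.8906 = 2 + 17.8990 = 19.8990
⌈19.8990⌉ = 20

20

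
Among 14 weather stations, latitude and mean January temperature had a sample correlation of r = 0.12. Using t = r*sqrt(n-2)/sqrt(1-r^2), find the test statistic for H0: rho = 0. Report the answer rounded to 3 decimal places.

1 − r² = 1 − 0.0144 = 0.9856;  √(1−r²) = 0.992774
√(n−2) = √12 = 3.464102
t = r·√(n−2)/√(1−r²) = 0.12 · 3.464102 / 0.992774 = 0.419

0.419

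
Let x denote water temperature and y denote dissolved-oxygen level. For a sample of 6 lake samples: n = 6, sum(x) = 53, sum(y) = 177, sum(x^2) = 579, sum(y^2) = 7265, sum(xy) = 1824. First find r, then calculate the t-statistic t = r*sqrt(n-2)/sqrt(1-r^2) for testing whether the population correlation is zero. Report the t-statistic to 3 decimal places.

Numerator: nΣxy − (Σx)(Σy) = 6·1824 − (53)(177) = 1563
Denominator: √[(nΣx²−(Σx)²)(nΣy²−(Σy)²)]
  nΣx²−(Σx)² = 6·579 − 2809 = 665;  nΣy²−(Σy)² = 6·7265 − 31329 = 12261
  √(665·12261) = √8153565 = 2855.4448
r = 1563 / 2855.4448 = 0.5474
t = r·√(n−2)/√(1−r²) = 0.5474·√4 / √(1−0.299647) = 1.094800 / 0.836871 = 1.308

1.308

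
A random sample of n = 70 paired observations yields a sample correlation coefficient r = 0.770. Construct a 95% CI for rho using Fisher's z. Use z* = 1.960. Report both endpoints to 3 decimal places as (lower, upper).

z_r = atanh(0.770) = 1.020328;  SE = 1/√(n−3) = 1/√67 = 0.122169
z-limits: 1.020328 ± 1.960·0.122169 = 1.020328 ± 0.239451 = [0.780877, 1.259779]
ρ-limits: (tanh 0.780877, tanh 1.259779) = (0.653, 0.851)

(0.653, 0.851)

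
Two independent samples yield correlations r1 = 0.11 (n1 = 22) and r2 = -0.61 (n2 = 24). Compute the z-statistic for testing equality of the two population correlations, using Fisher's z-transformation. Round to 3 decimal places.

2.588

Fisher z-transforms: z1 = atanh(0.11) = 0.110447, z2 = atanh(-0.61) = -0.708921; difference d = 0.819368
Var(d) = 1/19 + 1/21 = 0.0526316 + 0.0476190 = 0.1002506
z = d/√Var(d) = 0.819368 / √0.1002506 = 0.819368 / 0.316624 = 2.588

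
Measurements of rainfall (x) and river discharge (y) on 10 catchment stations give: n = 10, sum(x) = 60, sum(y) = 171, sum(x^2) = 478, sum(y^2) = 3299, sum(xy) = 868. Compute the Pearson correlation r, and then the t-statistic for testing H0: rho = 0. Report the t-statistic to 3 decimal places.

-3.219

S_xy = nΣxy − ΣxΣy = 10·868 − 60·171 = 8680 − 10260 = -1580
S_xx = nΣx² − (Σx)² = 10·478 − 60² = 4780 − 3600 = 1180
S_yy = nΣy² − (Σy)² = 10·3299 − 171² = 32990 − 29241 = 3749
r = S_xy / √(S_xx·S_yy) = -1580 / √(1180·3749) = -1580 / √4423820 = -1580 / 2103.2879 = -0.7512
t = r·√(n−2)/√(1−r²) = -0.7512·√8 / √(1−0.564301) = -2.124714 / 0.660075 = -3.219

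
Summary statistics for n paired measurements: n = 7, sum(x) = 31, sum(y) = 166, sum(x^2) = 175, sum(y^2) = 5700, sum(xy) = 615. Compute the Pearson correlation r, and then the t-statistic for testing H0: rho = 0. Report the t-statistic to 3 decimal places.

-1.177

S_xy = nΣxy − ΣxΣy = 7·615 − 31·166 = 4305 − 5146 = -841
S_xx = nΣx² − (Σx)² = 7·175 − 31² = 1225 − 961 = 264
S_yy = nΣy² − (Σy)² = 7·5700 − 166² = 39900 − 27556 = 12344
r = S_xy / √(S_xx·S_yy) = -841 / √(264·12344) = -841 / √3258816 = -841 / 1805.2191 = -0.4659
t = r·√(n−2)/√(1−r²) = -0.4659·√5 / √(1−0.217063) = -1.041784 / 0.884837 = -1.177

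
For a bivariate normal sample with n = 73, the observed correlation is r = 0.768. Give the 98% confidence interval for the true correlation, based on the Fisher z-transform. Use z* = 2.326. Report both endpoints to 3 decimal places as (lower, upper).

z_r = atanh(0.768) = 1.015433;  SE = 1/√(n−3) = 1/√70 = 0.119523
z-limits: 1.015433 ± 2.326·0.119523 = 1.015433 ± 0.278010 = [0.737423, 1.293443]
ρ-limits: (tanh 0.737423, tanh 1.293443) = (0.628, 0.860)

(0.628, 0.860)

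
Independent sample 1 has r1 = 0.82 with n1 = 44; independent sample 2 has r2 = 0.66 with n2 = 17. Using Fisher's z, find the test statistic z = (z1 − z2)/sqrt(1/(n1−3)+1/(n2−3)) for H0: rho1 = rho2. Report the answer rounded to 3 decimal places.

Fisher z-transforms: z1 = atanh(0.82) = 1.156817, z2 = atanh(0.66) = 0.792814; difference d = 0.364003
Var(d) = 1/41 + 1/14 = 0.0243902 + 0.0714286 = 0.0958188
z = d/√Var(d) = 0.364003 / √0.0958188 = 0.364003 / 0.309546 = 1.176

1.176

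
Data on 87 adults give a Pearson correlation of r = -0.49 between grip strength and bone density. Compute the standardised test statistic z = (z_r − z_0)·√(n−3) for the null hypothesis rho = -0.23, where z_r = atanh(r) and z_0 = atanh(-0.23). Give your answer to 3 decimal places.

-2.767

Fisher z: atanh(-0.49) = -0.536060, atanh(-0.23) = -0.234189
z = (z_r − z_0)·√(n−3) = (-0.536060 − (-0.234189))·√84 = -0.301871 · 9.165151 = -2.767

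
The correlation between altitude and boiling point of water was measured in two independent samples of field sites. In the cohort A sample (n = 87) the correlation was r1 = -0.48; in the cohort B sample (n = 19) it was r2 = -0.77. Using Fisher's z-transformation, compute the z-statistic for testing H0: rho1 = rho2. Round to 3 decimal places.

z1 = atanh(-0.48) = -0.522984,  z2 = atanh(-0.77) = -1.020328
SE = √(1/(n1−3) + 1/(n2−3)) = √(1/84 + 1/16) = √(0.0119048 + 0.0625000) = √0.0744048 = 0.272772
z = (z1 − z2)/SE = (-0.522984 − (-1.020328)) / 0.272772 = 0.497344 / 0.272772 = 1.823

1.823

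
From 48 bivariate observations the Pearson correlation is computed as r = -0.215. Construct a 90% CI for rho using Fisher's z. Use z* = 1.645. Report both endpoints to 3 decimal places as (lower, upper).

z_r = atanh(-0.215) = -0.218408;  SE = 1/√(n−3) = 1/√45 = 0.149071
z-limits: -0.218408 ± 1.645·0.149071 = -0.218408 ± 0.245222 = [-0.463630, 0.026814]
ρ-limits: (tanh -0.463630, tanh 0.026814) = (-0.433, 0.027)

(-0.433, 0.027)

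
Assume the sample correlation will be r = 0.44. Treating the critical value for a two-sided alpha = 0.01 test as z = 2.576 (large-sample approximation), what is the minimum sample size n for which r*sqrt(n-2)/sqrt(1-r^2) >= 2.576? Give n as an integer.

30

Need r·√(n−2)/√(1−r²) ≥ 2.576
√(n−2) ≥ 2.576·√(1−0.1936) / 0.44 = 2.576·0.897998 / 0.44 = 5.2574
n−2 ≥ 27.6403  ⇒  n ≥ 29.6403
Smallest integer n = 30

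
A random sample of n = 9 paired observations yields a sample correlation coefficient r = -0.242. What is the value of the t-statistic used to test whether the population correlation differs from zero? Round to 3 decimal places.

-0.660

1 − r² = 1 − 0.058564 = 0.941436;  √(1−r²) = 0.970276
√(n−2) = √7 = 2.645751
t = r·√(n−2)/√(1−r²) = -0.242 · 2.645751 / 0.970276 = -0.660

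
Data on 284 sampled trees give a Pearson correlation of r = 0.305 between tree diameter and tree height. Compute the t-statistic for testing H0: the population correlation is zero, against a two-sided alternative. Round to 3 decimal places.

1 − r² = 1 − 0.093025 = 0.906975;  √(1−r²) = 0.952352
√(n−2) = √282 = 16.792856
t = r·√(n−2)/√(1−r²) = 0.305 · 16.792856 / 0.952352 = 5.378

5.378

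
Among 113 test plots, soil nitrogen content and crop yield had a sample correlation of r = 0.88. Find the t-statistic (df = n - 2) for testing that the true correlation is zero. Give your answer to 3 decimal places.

19.520

1 − r² = 1 − 0.7744 = 0.2256;  √(1−r²) = 0.474974
√(n−2) = √111 = 10.535654
t = r·√(n−2)/√(1−r²) = 0.88 · 10.535654 / 0.474974 = 19.520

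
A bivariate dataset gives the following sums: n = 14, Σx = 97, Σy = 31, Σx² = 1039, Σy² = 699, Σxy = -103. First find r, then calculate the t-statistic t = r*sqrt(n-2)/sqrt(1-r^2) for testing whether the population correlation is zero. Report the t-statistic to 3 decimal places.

Numerator: nΣxy − (Σx)(Σy) = 14·(-103) − (97)(31) = -4449
Denominator: √[(nΣx²−(Σx)²)(nΣy²−(Σy)²)]
  nΣx²−(Σx)² = 14·1039 − 9409 = 5137;  nΣy²−(Σy)² = 14·699 − 961 = 8825
  √(5137·8825) = √45334025 = 6733.0547
r = -4449 / 6733.0547 = -0.6608
t = r·√(n−2)/√(1−r²) = -0.6608·√12 / √(1−0.436657) = -2.289078 / 0.750562 = -3.050

-3.050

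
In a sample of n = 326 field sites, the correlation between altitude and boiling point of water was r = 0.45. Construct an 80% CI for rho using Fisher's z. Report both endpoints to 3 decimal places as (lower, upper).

(0.391, 0.505)

z_r = atanh(0.45) = 0.484700;  SE = 1/√(n−3) = 1/√323 = 0.055641
z-limits: 0.484700 ± 1.282·0.055641 = 0.484700 ± 0.071332 = [0.413368, 0.556032]
ρ-limits: (tanh 0.413368, tanh 0.556032) = (0.391, 0.505)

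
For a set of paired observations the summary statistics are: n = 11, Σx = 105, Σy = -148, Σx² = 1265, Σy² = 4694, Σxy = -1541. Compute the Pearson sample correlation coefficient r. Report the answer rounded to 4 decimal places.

-0.1522

S_xy = nΣxy − ΣxΣy = 11·(-1541) − 105·(-148) = -16951 − (-15540) = -1411
S_xx = nΣx² − (Σx)² = 11·1265 − 105² = 13915 − 11025 = 2890
S_yy = nΣy² − (Σy)² = 11·4694 − (-148)² = 51634 − 21904 = 29730
r = S_xy / √(S_xx·S_yy) = -1411 / √(2890·29730) = -1411 / √85919700 = -1411 / 9269.2880 = -0.1522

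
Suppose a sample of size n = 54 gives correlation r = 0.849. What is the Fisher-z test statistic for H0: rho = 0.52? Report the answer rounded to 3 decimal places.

z_r = atanh(0.849) = 1.252560,  z_0 = atanh(0.52) = 0.576340
SE = 1/√(n−3) = 1/√51 = 0.140028
z = (z_r − z_0)/SE = (1.252560 − 0.576340) / 0.140028 = 0.676220 / 0.140028 = 4.829

4.829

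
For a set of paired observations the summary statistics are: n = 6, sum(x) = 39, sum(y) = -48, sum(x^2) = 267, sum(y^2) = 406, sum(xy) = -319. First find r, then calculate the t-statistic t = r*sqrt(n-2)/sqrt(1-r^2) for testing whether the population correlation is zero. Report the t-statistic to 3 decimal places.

Numerator: nΣxy − (Σx)(Σy) = 6·(-319) − (39)(-48) = -42
Denominator: √[(nΣx²−(Σx)²)(nΣy²−(Σy)²)]
  nΣx²−(Σx)² = 6·267 − 1521 = 81;  nΣy²−(Σy)² = 6·406 − 2304 = 132
  √(81·132) = √10692 = 103.4021
r = -42 / 103.4021 = -0.4062
t = r·√(n−2)/√(1−r²) = -0.4062·√4 / √(1−0.164998) = -0.812400 / 0.913784 = -0.889

-0.889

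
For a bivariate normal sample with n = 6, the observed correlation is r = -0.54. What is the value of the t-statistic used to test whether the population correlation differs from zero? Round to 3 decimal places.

-1.283

1 − r² = 1 − 0.2916 = 0.7084;  √(1−r²) = 0.841665
√(n−2) = √4 = 2.000000
t = r·√(n−2)/√(1−r²) = -0.54 · 2.000000 / 0.841665 = -1.283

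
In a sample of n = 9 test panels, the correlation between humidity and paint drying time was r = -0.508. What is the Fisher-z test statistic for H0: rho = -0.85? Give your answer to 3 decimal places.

1.705

Fisher z: atanh(-0.508) = -0.560030, atanh(-0.85) = -1.256153
z = (z_r − z_0)·√(n−3) = (-0.560030 − (-1.256153))·√6 = 0.696123 · 2.449490 = 1.705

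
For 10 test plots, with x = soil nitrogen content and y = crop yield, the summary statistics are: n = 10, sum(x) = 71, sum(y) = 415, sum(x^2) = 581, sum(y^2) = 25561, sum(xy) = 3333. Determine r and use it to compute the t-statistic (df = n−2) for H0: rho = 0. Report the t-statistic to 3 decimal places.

S_xy = nΣxy − ΣxΣy = 10·3333 − 71·415 = 33330 − 29465 = 3865
S_xx = nΣx² − (Σx)² = 10·581 − 71² = 5810 − 5041 = 769
S_yy = nΣy² − (Σy)² = 10·25561 − 415² = 255610 − 172225 = 83385
r = S_xy / √(S_xx·S_yy) = 3865 / √(769·83385) = 3865 / √64123065 = 3865 / 8007.6879 = 0.4827
t = r·√(n−2)/√(1−r²) = 0.4827·√8 / √(1−0.232999) = 1.365282 / 0.875786 = 1.559

1.559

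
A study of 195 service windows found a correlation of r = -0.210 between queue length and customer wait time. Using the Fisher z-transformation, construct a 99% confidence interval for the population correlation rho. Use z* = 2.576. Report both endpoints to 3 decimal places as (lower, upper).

z_r = atanh(-0.210) = -0.213171;  SE = 1/√(n−3) = 1/√192 = 0.072169
z-limits: -0.213171 ± 2.576·0.072169 = -0.213171 ± 0.185907 = [-0.399078, -0.027264]
ρ-limits: (tanh -0.399078, tanh -0.027264) = (-0.379, -0.027)

(-0.379, -0.027)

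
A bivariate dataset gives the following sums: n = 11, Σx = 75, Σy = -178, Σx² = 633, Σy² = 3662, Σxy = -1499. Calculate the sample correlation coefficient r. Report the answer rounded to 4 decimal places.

-0.9255

S_xy = nΣxy − ΣxΣy = 11·(-1499) − 75·(-178) = -16489 − (-13350) = -3139
S_xx = nΣx² − (Σx)² = 11·633 − 75² = 6963 − 5625 = 1338
S_yy = nΣy² − (Σy)² = 11·3662 − (-178)² = 40282 − 31684 = 8598
r = S_xy / √(S_xx·S_yy) = -3139 / √(1338·8598) = -3139 / √11504124 = -3139 / 3391.7730 = -0.9255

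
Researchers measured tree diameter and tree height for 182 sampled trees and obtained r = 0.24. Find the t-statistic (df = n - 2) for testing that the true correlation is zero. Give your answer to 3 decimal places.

1 − r² = 1 − 0.0576 = 0.9424;  √(1−r²) = 0.970773
√(n−2) = √180 = 13.416408
t = r·√(n−2)/√(1−r²) = 0.24 · 13.416408 / 0.970773 = 3.317

3.317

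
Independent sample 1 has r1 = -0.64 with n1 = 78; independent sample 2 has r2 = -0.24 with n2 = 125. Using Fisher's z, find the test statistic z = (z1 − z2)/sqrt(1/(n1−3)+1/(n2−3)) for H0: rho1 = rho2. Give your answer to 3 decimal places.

-3.499

Fisher z-transforms: z1 = atanh(-0.64) = -0.758174, z2 = atanh(-0.24) = -0.244774; difference d = -0.513400
Var(d) = 1/75 + 1/122 = 0.0133333 + 0.0081967 = 0.0215300
z = d/√Var(d) = -0.513400 / √0.0215300 = -0.513400 / 0.146731 = -3.499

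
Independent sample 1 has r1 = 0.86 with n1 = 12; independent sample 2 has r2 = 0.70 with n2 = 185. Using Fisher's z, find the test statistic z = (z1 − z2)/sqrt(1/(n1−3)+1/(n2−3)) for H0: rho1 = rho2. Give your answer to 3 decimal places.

z1 = atanh(0.86) = 1.293345,  z2 = atanh(0.70) = 0.867301
SE = √(1/(n1−3) + 1/(n2−3)) = √(1/9 + 1/182) = √(0.1111111 + 0.0054945) = √0.1166056 = 0.341476
z = (z1 − z2)/SE = (1.293345 − 0.867301) / 0.341476 = 0.426044 / 0.341476 = 1.248

1.248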